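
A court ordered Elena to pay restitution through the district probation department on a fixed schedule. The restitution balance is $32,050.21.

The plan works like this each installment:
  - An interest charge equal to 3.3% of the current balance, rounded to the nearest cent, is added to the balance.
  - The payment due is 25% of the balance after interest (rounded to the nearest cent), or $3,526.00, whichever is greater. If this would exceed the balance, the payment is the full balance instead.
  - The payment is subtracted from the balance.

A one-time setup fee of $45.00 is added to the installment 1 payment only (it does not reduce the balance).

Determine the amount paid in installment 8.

$1,856.95

Installment 1: $32,050.21 +$1,057.66 interest = $33,107.87; pay $8,276.97 (+ $45.00 fee) → $24,830.90
Installment 2: $24,830.90 +$819.42 interest = $25,650.32; pay $6,412.58 → $19,237.74
Installment 3: $19,237.74 +$634.85 interest = $19,872.59; pay $4,968.15 → $14,904.44
Installment 4: $14,904.44 +$491.85 interest = $15,396.29; pay $3,849.07 → $11,547.22
Installment 5: $11,547.22 +$381.06 interest = $11,928.28; pay $3,526.00 → $8,402.28
Installment 6: $8,402.28 +$277.28 interest = $8,679.56; pay $3,526.00 → $5,153.56
Installment 7: $5,153.56 +$170.07 interest = $5,323.63; pay $3,526.00 → $1,797.63
Installment 8: $1,797.63 +$59.32 interest = $1,856.95; pay $1,856.95 → $0.00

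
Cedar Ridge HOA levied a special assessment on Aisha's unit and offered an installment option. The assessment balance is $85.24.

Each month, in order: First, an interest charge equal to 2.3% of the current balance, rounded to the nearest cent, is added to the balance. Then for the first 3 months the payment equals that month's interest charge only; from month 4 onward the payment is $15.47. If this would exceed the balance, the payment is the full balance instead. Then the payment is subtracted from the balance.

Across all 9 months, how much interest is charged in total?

Month 1: opening $85.24; interest $1.96 → $87.20; payment $1.96; balance $85.24
Month 2: opening $85.24; interest $1.96 → $87.20; payment $1.96; balance $85.24
Month 3: opening $85.24; interest $1.96 → $87.20; payment $1.96; balance $85.24
Month 4: opening $85.24; interest $1.96 → $87.20; payment $15.47; balance $71.73
Month 5: opening $71.73; interest $1.65 → $73.38; payment $15.47; balance $57.91
Month 6: opening $57.91; interest $1.33 → $59.24; payment $15.47; balance $43.77
Month 7: opening $43.77; interest $1.01 → $44.78; payment $15.47; balance $29.31
Month 8: opening $29.31; interest $0.67 → $29.98; payment $15.47; balance $14.51
Month 9: opening $14.51; interest $0.33 → $14.84; payment $14.84; balance $0.00
Total interest: $1.96 + $1.96 + $1.96 + $1.96 + $1.65 + $1.33 + $1.01 + $0.67 + $0.33 = $12.83

$12.83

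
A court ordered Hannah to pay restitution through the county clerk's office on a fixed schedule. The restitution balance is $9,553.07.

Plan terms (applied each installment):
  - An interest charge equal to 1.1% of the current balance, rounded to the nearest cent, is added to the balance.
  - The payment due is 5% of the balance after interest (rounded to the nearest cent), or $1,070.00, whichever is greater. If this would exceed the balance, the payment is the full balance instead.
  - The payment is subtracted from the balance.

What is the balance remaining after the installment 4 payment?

$5,629.25

Installment 1: opening $9,553.07; interest $105.08 → $9,658.15; payment $1,070.00; balance $8,588.15
Installment 2: opening $8,588.15; interest $94.47 → $8,682.62; payment $1,070.00; balance $7,612.62
Installment 3: opening $7,612.62; interest $83.74 → $7,696.36; payment $1,070.00; balance $6,626.36
Installment 4: opening $6,626.36; interest $72.89 → $6,699.25; payment $1,070.00; balance $5,629.25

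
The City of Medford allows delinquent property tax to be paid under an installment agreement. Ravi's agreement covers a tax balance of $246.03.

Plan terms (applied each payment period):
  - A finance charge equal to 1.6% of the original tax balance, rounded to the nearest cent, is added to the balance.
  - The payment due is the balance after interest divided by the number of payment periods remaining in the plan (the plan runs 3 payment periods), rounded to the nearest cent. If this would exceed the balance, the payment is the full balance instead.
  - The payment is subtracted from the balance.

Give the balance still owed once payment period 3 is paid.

# | Opening | Interest | Payment | End bal
1 | $246.03 | $3.94 | $83.32 | $166.65
2 | $166.65 | $3.94 | $85.30 | $85.29
3 | $85.29 | $3.94 | $89.23 | $0.00

$0.00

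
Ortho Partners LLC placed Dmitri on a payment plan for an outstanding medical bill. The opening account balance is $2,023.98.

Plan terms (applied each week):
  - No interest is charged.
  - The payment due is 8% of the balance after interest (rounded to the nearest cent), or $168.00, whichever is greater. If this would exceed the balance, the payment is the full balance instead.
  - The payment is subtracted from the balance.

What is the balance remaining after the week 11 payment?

# | Opening | Payment | End bal
1 | $2,023.98 | $168.00 | $1,855.98
2 | $1,855.98 | $168.00 | $1,687.98
3 | $1,687.98 | $168.00 | $1,519.98
4 | $1,519.98 | $168.00 | $1,351.98
5 | $1,351.98 | $168.00 | $1,183.98
6 | $1,183.98 | $168.00 | $1,015.98
7 | $1,015.98 | $168.00 | $847.98
8 | $847.98 | $168.00 | $679.98
9 | $679.98 | $168.00 | $511.98
10 | $511.98 | $168.00 | $343.98
11 | $343.98 | $168.00 | $175.98

$175.98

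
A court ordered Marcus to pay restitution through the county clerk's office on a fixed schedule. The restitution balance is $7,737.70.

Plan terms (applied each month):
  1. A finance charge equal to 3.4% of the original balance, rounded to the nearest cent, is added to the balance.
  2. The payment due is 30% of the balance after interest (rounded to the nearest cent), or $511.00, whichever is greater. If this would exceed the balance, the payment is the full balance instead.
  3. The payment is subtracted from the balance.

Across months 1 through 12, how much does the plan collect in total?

$10,894.66

Month 1: opening $7,737.70; interest $263.08 → $8,000.78; payment $2,400.23; balance $5,600.55
Month 2: opening $5,600.55; interest $263.08 → $5,863.63; payment $1,759.09; balance $4,104.54
Month 3: opening $4,104.54; interest $263.08 → $4,367.62; payment $1,310.29; balance $3,057.33
Month 4: opening $3,057.33; interest $263.08 → $3,320.41; payment $996.12; balance $2,324.29
Month 5: opening $2,324.29; interest $263.08 → $2,587.37; payment $776.21; balance $1,811.16
Month 6: opening $1,811.16; interest $263.08 → $2,074.24; payment $622.27; balance $1,451.97
Month 7: opening $1,451.97; interest $263.08 → $1,715.05; payment $514.52; balance $1,200.53
Month 8: opening $1,200.53; interest $263.08 → $1,463.61; payment $511.00; balance $952.61
Month 9: opening $952.61; interest $263.08 → $1,215.69; payment $511.00; balance $704.69
Month 10: opening $704.69; interest $263.08 → $967.77; payment $511.00; balance $456.77
Month 11: opening $456.77; interest $263.08 → $719.85; payment $511.00; balance $208.85
Month 12: opening $208.85; interest $263.08 → $471.93; payment $471.93; balance $0.00
Total paid: $10,894.66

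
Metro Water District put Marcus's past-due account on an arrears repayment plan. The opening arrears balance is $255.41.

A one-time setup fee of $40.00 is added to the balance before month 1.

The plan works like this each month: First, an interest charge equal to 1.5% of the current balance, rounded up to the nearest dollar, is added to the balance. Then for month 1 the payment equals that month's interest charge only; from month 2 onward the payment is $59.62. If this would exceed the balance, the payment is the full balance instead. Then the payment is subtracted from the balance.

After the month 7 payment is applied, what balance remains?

$0.00

# | Opening | Interest | Payment | End bal
1 | $295.41 | $5.00 | $5.00 | $295.41
2 | $295.41 | $5.00 | $59.62 | $240.79
3 | $240.79 | $4.00 | $59.62 | $185.17
4 | $185.17 | $3.00 | $59.62 | $128.55
5 | $128.55 | $2.00 | $59.62 | $70.93
6 | $70.93 | $2.00 | $59.62 | $13.31
7 | $13.31 | $1.00 | $14.31 | $0.00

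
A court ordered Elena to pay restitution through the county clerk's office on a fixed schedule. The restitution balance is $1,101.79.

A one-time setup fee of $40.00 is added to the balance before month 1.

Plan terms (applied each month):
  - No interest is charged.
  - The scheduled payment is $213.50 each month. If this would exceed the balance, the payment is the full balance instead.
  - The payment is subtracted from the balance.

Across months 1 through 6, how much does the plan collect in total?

$1,141.79

# | Opening | Payment | End bal
1 | $1,141.79 | $213.50 | $928.29
2 | $928.29 | $213.50 | $714.79
3 | $714.79 | $213.50 | $501.29
4 | $501.29 | $213.50 | $287.79
5 | $287.79 | $213.50 | $74.29
6 | $74.29 | $74.29 | $0.00
Total paid: $1,141.79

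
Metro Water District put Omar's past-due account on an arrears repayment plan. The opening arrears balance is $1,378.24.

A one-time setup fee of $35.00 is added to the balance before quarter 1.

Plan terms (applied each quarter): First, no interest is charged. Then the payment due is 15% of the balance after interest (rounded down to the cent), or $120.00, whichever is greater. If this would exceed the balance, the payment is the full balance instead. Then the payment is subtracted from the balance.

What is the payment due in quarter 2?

# | Opening | Payment | End bal
1 | $1,413.24 | $211.98 | $1,201.26
2 | $1,201.26 | $180.18 | $1,021.08

$180.18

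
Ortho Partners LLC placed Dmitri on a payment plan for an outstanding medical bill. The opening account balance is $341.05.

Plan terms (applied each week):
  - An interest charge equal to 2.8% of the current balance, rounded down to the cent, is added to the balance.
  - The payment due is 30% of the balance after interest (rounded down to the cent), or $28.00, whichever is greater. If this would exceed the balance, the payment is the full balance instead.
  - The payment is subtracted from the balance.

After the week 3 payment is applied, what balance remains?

$127.09

Week 1: $341.05 +$9.54 interest = $350.59; pay $105.17 → $245.42
Week 2: $245.42 +$6.87 interest = $252.29; pay $75.68 → $176.61
Week 3: $176.61 +$4.94 interest = $181.55; pay $54.46 → $127.09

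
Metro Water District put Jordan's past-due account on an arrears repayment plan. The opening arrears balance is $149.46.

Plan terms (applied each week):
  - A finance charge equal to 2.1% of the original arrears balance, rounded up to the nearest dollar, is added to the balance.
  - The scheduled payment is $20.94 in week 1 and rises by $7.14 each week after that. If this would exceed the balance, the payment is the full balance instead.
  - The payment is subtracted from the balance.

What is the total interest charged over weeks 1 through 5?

# | Opening | Interest | Payment | End bal
1 | $149.46 | $4.00 | $20.94 | $132.52
2 | $132.52 | $4.00 | $28.08 | $108.44
3 | $108.44 | $4.00 | $35.22 | $77.22
4 | $77.22 | $4.00 | $42.36 | $38.86
5 | $38.86 | $4.00 | $42.86 | $0.00
Total interest: $4.00 + $4.00 + $4.00 + $4.00 + $4.00 = $20.00

$20.00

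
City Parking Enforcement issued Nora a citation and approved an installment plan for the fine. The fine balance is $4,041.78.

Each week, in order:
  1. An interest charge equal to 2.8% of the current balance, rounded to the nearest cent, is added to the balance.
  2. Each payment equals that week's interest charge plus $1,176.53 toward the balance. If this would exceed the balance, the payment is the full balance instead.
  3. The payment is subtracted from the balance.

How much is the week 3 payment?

$1,223.81

# | Opening | Interest | Payment | End bal
1 | $4,041.78 | $113.17 | $1,289.70 | $2,865.25
2 | $2,865.25 | $80.23 | $1,256.76 | $1,688.72
3 | $1,688.72 | $47.28 | $1,223.81 | $512.19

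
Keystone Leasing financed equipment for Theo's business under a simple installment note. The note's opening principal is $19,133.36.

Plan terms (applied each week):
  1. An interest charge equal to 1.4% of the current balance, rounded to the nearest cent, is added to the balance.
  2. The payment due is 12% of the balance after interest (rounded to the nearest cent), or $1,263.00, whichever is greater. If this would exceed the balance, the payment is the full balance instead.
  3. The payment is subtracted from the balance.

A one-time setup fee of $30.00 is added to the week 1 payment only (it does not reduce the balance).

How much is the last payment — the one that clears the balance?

$184.25

Week 1: $19,133.36 +$267.87 interest = $19,401.23; pay $2,328.15 (+ $30.00 fee) → $17,073.08
Week 2: $17,073.08 +$239.02 interest = $17,312.10; pay $2,077.45 → $15,234.65
Week 3: $15,234.65 +$213.29 interest = $15,447.94; pay $1,853.75 → $13,594.19
Week 4: $13,594.19 +$190.32 interest = $13,784.51; pay $1,654.14 → $12,130.37
Week 5: $12,130.37 +$169.83 interest = $12,300.20; pay $1,476.02 → $10,824.18
Week 6: $10,824.18 +$151.54 interest = $10,975.72; pay $1,317.09 → $9,658.63
Week 7: $9,658.63 +$135.22 interest = $9,793.85; pay $1,263.00 → $8,530.85
Week 8: $8,530.85 +$119.43 interest = $8,650.28; pay $1,263.00 → $7,387.28
Week 9: $7,387.28 +$103.42 interest = $7,490.70; pay $1,263.00 → $6,227.70
Week 10: $6,227.70 +$87.19 interest = $6,314.89; pay $1,263.00 → $5,051.89
Week 11: $5,051.89 +$70.73 interest = $5,122.62; pay $1,263.00 → $3,859.62
Week 12: $3,859.62 +$54.03 interest = $3,913.65; pay $1,263.00 → $2,650.65
Week 13: $2,650.65 +$37.11 interest = $2,687.76; pay $1,263.00 → $1,424.76
Week 14: $1,424.76 +$19.95 interest = $1,444.71; pay $1,263.00 → $181.71
Week 15: $181.71 +$2.54 interest = $184.25; pay $184.25 → $0.00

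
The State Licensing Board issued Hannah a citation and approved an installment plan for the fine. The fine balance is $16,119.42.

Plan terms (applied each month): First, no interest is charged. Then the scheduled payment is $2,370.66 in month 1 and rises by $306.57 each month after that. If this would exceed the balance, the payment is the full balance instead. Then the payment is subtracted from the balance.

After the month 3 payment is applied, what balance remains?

$8,087.73

Month 1: opening $16,119.42; payment $2,370.66; balance $13,748.76
Month 2: opening $13,748.76; payment $2,677.23; balance $11,071.53
Month 3: opening $11,071.53; payment $2,983.80; balance $8,087.73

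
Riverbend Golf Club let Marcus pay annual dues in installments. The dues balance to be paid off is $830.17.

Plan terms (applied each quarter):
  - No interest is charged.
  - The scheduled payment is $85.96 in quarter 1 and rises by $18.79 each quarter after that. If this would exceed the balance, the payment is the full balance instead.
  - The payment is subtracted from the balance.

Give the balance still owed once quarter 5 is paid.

$212.47

Quarter 1: opening $830.17; payment $85.96; balance $744.21
Quarter 2: opening $744.21; payment $104.75; balance $639.46
Quarter 3: opening $639.46; payment $123.54; balance $515.92
Quarter 4: opening $515.92; payment $142.33; balance $373.59
Quarter 5: opening $373.59; payment $161.12; balance $212.47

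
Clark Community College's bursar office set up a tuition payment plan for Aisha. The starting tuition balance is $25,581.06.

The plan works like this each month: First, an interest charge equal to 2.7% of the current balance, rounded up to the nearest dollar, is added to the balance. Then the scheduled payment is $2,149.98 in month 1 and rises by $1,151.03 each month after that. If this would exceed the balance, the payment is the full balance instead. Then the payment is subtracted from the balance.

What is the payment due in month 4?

$5,603.07

Month 1: opening $25,581.06; interest $691.00 → $26,272.06; payment $2,149.98; balance $24,122.08
Month 2: opening $24,122.08; interest $652.00 → $24,774.08; payment $3,301.01; balance $21,473.07
Month 3: opening $21,473.07; interest $580.00 → $22,053.07; payment $4,452.04; balance $17,601.03
Month 4: opening $17,601.03; interest $476.00 → $18,077.03; payment $5,603.07; balance $12,473.96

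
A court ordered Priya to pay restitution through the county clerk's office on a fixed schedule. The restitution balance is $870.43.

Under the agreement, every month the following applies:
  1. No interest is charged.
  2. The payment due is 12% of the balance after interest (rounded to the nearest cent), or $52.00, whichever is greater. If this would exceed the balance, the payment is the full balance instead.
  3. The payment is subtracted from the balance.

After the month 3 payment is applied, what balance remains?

$593.17

Month 1: $870.43 − $104.45 → $765.98
Month 2: $765.98 − $91.92 → $674.06
Month 3: $674.06 − $80.89 → $593.17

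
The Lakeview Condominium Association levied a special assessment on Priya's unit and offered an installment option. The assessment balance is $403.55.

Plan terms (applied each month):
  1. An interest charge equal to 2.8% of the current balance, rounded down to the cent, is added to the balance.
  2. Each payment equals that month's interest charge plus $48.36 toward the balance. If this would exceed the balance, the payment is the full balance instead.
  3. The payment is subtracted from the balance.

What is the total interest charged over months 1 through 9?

Month 1: opening $403.55; interest $11.29 → $414.84; payment $59.65; balance $355.19
Month 2: opening $355.19; interest $9.94 → $365.13; payment $58.30; balance $306.83
Month 3: opening $306.83; interest $8.59 → $315.42; payment $56.95; balance $258.47
Month 4: opening $258.47; interest $7.23 → $265.70; payment $55.59; balance $210.11
Month 5: opening $210.11; interest $5.88 → $215.99; payment $54.24; balance $161.75
Month 6: opening $161.75; interest $4.52 → $166.27; payment $52.88; balance $113.39
Month 7: opening $113.39; interest $3.17 → $116.56; payment $51.53; balance $65.03
Month 8: opening $65.03; interest $1.82 → $66.85; payment $50.18; balance $16.67
Month 9: opening $16.67; interest $0.46 → $17.13; payment $17.13; balance $0.00
Total interest: $11.29 + $9.94 + $8.59 + $7.23 + $5.88 + $4.52 + $3.17 + $1.82 + $0.46 = $52.90

$52.90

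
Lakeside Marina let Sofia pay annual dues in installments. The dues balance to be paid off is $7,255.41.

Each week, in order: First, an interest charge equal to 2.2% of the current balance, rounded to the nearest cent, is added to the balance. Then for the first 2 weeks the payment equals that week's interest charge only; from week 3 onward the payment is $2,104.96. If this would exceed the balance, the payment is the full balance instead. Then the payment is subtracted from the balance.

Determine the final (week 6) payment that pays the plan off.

$1,318.43

Week 1: opening $7,255.41; interest $159.62 → $7,415.03; payment $159.62; balance $7,255.41
Week 2: opening $7,255.41; interest $159.62 → $7,415.03; payment $159.62; balance $7,255.41
Week 3: opening $7,255.41; interest $159.62 → $7,415.03; payment $2,104.96; balance $5,310.07
Week 4: opening $5,310.07; interest $116.82 → $5,426.89; payment $2,104.96; balance $3,321.93
Week 5: opening $3,321.93; interest $73.08 → $3,395.01; payment $2,104.96; balance $1,290.05
Week 6: opening $1,290.05; interest $28.38 → $1,318.43; payment $1,318.43; balance $0.00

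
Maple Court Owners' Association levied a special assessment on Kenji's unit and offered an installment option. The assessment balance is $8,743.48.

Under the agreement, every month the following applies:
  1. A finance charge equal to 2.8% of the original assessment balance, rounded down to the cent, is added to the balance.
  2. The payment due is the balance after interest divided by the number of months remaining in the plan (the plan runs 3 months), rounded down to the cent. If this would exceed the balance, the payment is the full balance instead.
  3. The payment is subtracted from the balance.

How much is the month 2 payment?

$3,118.50

Month 1: $8,743.48 +$244.81 interest = $8,988.29; pay $2,996.09 → $5,992.20
Month 2: $5,992.20 +$244.81 interest = $6,237.01; pay $3,118.50 → $3,118.51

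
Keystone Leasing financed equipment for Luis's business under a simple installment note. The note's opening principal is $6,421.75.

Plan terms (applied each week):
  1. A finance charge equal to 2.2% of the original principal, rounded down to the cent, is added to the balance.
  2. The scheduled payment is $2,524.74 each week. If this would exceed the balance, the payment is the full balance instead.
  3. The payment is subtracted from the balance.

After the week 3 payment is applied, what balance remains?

Week 1: $6,421.75 +$141.27 interest = $6,563.02; pay $2,524.74 → $4,038.28
Week 2: $4,038.28 +$141.27 interest = $4,179.55; pay $2,524.74 → $1,654.81
Week 3: $1,654.81 +$141.27 interest = $1,796.08; pay $1,796.08 → $0.00

$0.00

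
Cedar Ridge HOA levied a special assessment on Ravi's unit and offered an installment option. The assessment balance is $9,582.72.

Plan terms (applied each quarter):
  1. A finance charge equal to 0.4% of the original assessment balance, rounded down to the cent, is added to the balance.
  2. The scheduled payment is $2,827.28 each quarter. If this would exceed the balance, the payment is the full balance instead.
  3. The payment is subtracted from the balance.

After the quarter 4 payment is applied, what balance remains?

Quarter 1: $9,582.72 +$38.33 interest = $9,621.05; pay $2,827.28 → $6,793.77
Quarter 2: $6,793.77 +$38.33 interest = $6,832.10; pay $2,827.28 → $4,004.82
Quarter 3: $4,004.82 +$38.33 interest = $4,043.15; pay $2,827.28 → $1,215.87
Quarter 4: $1,215.87 +$38.33 interest = $1,254.20; pay $1,254.20 → $0.00

$0.00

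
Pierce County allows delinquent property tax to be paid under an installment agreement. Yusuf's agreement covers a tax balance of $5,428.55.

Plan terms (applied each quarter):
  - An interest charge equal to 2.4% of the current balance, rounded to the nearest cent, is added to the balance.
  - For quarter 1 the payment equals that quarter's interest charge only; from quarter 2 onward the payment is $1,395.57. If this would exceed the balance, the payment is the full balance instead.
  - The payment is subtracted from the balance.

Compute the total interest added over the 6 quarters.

$470.67

Quarter 1: opening $5,428.55; interest $130.29 → $5,558.84; payment $130.29; balance $5,428.55
Quarter 2: opening $5,428.55; interest $130.29 → $5,558.84; payment $1,395.57; balance $4,163.27
Quarter 3: opening $4,163.27; interest $99.92 → $4,263.19; payment $1,395.57; balance $2,867.62
Quarter 4: opening $2,867.62; interest $68.82 → $2,936.44; payment $1,395.57; balance $1,540.87
Quarter 5: opening $1,540.87; interest $36.98 → $1,577.85; payment $1,395.57; balance $182.28
Quarter 6: opening $182.28; interest $4.37 → $186.65; payment $186.65; balance $0.00
Total interest: $130.29 + $130.29 + $99.92 + $68.82 + $36.98 + $4.37 = $470.67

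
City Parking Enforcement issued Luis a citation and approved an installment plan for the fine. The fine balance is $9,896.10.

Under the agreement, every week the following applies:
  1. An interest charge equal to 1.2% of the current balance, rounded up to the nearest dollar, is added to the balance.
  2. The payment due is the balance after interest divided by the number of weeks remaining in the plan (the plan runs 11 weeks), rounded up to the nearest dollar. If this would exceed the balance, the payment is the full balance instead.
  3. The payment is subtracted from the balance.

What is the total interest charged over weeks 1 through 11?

# | Opening | Interest | Payment | End bal
1 | $9,896.10 | $119.00 | $911.00 | $9,104.10
2 | $9,104.10 | $110.00 | $922.00 | $8,292.10
3 | $8,292.10 | $100.00 | $933.00 | $7,459.10
4 | $7,459.10 | $90.00 | $944.00 | $6,605.10
5 | $6,605.10 | $80.00 | $956.00 | $5,729.10
6 | $5,729.10 | $69.00 | $967.00 | $4,831.10
7 | $4,831.10 | $58.00 | $978.00 | $3,911.10
8 | $3,911.10 | $47.00 | $990.00 | $2,968.10
9 | $2,968.10 | $36.00 | $1,002.00 | $2,002.10
10 | $2,002.10 | $25.00 | $1,014.00 | $1,013.10
11 | $1,013.10 | $13.00 | $1,026.10 | $0.00
Total interest: $119.00 + $110.00 + $100.00 + $90.00 + $80.00 + $69.00 + $58.00 + $47.00 + $36.00 + $25.00 + $13.00 = $747.00

$747.00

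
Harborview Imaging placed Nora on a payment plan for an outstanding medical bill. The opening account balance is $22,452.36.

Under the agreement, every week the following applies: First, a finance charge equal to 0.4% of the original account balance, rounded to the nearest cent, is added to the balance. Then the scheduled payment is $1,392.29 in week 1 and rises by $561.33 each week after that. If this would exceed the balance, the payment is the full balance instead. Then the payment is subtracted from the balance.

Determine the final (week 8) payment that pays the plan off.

$1,636.88

Week 1: $22,452.36 +$89.81 interest = $22,542.17; pay $1,392.29 → $21,149.88
Week 2: $21,149.88 +$89.81 interest = $21,239.69; pay $1,953.62 → $19,286.07
Week 3: $19,286.07 +$89.81 interest = $19,375.88; pay $2,514.95 → $16,860.93
Week 4: $16,860.93 +$89.81 interest = $16,950.74; pay $3,076.28 → $13,874.46
Week 5: $13,874.46 +$89.81 interest = $13,964.27; pay $3,637.61 → $10,326.66
Week 6: $10,326.66 +$89.81 interest = $10,416.47; pay $4,198.94 → $6,217.53
Week 7: $6,217.53 +$89.81 interest = $6,307.34; pay $4,760.27 → $1,547.07
Week 8: $1,547.07 +$89.81 interest = $1,636.88; pay $1,636.88 → $0.00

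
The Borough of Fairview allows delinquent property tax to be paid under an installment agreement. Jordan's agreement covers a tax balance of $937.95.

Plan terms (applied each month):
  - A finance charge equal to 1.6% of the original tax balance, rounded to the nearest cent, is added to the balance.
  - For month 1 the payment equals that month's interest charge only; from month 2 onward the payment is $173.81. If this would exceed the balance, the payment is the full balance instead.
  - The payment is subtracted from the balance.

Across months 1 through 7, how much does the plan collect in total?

$1,043.02

# | Opening | Interest | Payment | End bal
1 | $937.95 | $15.01 | $15.01 | $937.95
2 | $937.95 | $15.01 | $173.81 | $779.15
3 | $779.15 | $15.01 | $173.81 | $620.35
4 | $620.35 | $15.01 | $173.81 | $461.55
5 | $461.55 | $15.01 | $173.81 | $302.75
6 | $302.75 | $15.01 | $173.81 | $143.95
7 | $143.95 | $15.01 | $158.96 | $0.00
Total paid: $1,043.02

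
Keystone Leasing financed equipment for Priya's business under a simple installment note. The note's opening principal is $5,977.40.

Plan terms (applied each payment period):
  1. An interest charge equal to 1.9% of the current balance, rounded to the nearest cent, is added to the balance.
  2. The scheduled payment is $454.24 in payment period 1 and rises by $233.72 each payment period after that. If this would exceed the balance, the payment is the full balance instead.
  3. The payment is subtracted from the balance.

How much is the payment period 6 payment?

$1,622.84

# | Opening | Interest | Payment | End bal
1 | $5,977.40 | $113.57 | $454.24 | $5,636.73
2 | $5,636.73 | $107.10 | $687.96 | $5,055.87
3 | $5,055.87 | $96.06 | $921.68 | $4,230.25
4 | $4,230.25 | $80.37 | $1,155.40 | $3,155.22
5 | $3,155.22 | $59.95 | $1,389.12 | $1,826.05
6 | $1,826.05 | $34.69 | $1,622.84 | $237.90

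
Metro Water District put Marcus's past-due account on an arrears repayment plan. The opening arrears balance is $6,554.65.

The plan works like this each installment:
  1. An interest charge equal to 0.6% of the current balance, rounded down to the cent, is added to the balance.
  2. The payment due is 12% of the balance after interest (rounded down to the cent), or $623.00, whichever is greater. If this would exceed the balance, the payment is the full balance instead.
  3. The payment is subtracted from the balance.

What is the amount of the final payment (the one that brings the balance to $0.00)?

$300.65

# | Opening | Interest | Payment | End bal
1 | $6,554.65 | $39.32 | $791.27 | $5,802.70
2 | $5,802.70 | $34.81 | $700.50 | $5,137.01
3 | $5,137.01 | $30.82 | $623.00 | $4,544.83
4 | $4,544.83 | $27.26 | $623.00 | $3,949.09
5 | $3,949.09 | $23.69 | $623.00 | $3,349.78
6 | $3,349.78 | $20.09 | $623.00 | $2,746.87
7 | $2,746.87 | $16.48 | $623.00 | $2,140.35
8 | $2,140.35 | $12.84 | $623.00 | $1,530.19
9 | $1,530.19 | $9.18 | $623.00 | $916.37
10 | $916.37 | $5.49 | $623.00 | $298.86
11 | $298.86 | $1.79 | $300.65 | $0.00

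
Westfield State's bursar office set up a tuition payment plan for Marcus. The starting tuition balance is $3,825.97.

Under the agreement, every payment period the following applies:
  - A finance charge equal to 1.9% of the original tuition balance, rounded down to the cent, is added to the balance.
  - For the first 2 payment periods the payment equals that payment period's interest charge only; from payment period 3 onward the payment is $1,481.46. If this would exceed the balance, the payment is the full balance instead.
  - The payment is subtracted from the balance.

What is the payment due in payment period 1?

# | Opening | Interest | Payment | End bal
1 | $3,825.97 | $72.69 | $72.69 | $3,825.97

$72.69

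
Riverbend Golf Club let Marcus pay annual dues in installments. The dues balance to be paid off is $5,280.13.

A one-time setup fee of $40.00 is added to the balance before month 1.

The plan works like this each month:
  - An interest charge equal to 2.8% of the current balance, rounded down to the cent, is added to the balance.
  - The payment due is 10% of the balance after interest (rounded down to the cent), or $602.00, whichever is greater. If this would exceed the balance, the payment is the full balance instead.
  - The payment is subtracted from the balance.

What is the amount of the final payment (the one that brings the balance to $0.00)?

$178.98

Month 1: opening $5,320.13; interest $148.96 → $5,469.09; payment $602.00; balance $4,867.09
Month 2: opening $4,867.09; interest $136.27 → $5,003.36; payment $602.00; balance $4,401.36
Month 3: opening $4,401.36; interest $123.23 → $4,524.59; payment $602.00; balance $3,922.59
Month 4: opening $3,922.59; interest $109.83 → $4,032.42; payment $602.00; balance $3,430.42
Month 5: opening $3,430.42; interest $96.05 → $3,526.47; payment $602.00; balance $2,924.47
Month 6: opening $2,924.47; interest $81.88 → $3,006.35; payment $602.00; balance $2,404.35
Month 7: opening $2,404.35; interest $67.32 → $2,471.67; payment $602.00; balance $1,869.67
Month 8: opening $1,869.67; interest $52.35 → $1,922.02; payment $602.00; balance $1,320.02
Month 9: opening $1,320.02; interest $36.96 → $1,356.98; payment $602.00; balance $754.98
Month 10: opening $754.98; interest $21.13 → $776.11; payment $602.00; balance $174.11
Month 11: opening $174.11; interest $4.87 → $178.98; payment $178.98; balance $0.00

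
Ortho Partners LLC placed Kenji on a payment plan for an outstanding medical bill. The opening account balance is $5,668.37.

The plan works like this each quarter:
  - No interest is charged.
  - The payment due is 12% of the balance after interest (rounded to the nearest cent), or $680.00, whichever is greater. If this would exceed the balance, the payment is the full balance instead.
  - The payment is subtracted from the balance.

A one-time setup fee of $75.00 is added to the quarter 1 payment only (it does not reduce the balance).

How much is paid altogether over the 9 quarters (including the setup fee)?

$5,743.37

Quarter 1: $5,668.37 − $680.20 (+ $75.00 fee) → $4,988.17
Quarter 2: $4,988.17 − $680.00 → $4,308.17
Quarter 3: $4,308.17 − $680.00 → $3,628.17
Quarter 4: $3,628.17 − $680.00 → $2,948.17
Quarter 5: $2,948.17 − $680.00 → $2,268.17
Quarter 6: $2,268.17 − $680.00 → $1,588.17
Quarter 7: $1,588.17 − $680.00 → $908.17
Quarter 8: $908.17 − $680.00 → $228.17
Quarter 9: $228.17 − $228.17 → $0.00
Total paid: $5,743.37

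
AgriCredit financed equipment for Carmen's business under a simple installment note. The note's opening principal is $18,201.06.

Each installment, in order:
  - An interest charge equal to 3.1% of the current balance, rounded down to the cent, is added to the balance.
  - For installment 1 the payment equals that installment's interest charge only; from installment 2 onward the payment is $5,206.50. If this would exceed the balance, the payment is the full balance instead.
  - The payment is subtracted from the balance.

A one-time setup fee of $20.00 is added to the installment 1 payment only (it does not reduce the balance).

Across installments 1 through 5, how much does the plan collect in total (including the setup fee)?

Installment 1: $18,201.06 +$564.23 interest = $18,765.29; pay $564.23 (+ $20.00 fee) → $18,201.06
Installment 2: $18,201.06 +$564.23 interest = $18,765.29; pay $5,206.50 → $13,558.79
Installment 3: $13,558.79 +$420.32 interest = $13,979.11; pay $5,206.50 → $8,772.61
Installment 4: $8,772.61 +$271.95 interest = $9,044.56; pay $5,206.50 → $3,838.06
Installment 5: $3,838.06 +$118.97 interest = $3,957.03; pay $3,957.03 → $0.00
Total paid: $20,160.76

$20,160.76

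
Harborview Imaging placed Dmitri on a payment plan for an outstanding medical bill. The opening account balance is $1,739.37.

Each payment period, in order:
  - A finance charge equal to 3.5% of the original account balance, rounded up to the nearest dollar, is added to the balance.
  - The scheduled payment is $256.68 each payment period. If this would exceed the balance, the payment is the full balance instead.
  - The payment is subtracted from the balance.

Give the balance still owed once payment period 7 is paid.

Payment period 1: opening $1,739.37; interest $61.00 → $1,800.37; payment $256.68; balance $1,543.69
Payment period 2: opening $1,543.69; interest $61.00 → $1,604.69; payment $256.68; balance $1,348.01
Payment period 3: opening $1,348.01; interest $61.00 → $1,409.01; payment $256.68; balance $1,152.33
Payment period 4: opening $1,152.33; interest $61.00 → $1,213.33; payment $256.68; balance $956.65
Payment period 5: opening $956.65; interest $61.00 → $1,017.65; payment $256.68; balance $760.97
Payment period 6: opening $760.97; interest $61.00 → $821.97; payment $256.68; balance $565.29
Payment period 7: opening $565.29; interest $61.00 → $626.29; payment $256.68; balance $369.61

$369.61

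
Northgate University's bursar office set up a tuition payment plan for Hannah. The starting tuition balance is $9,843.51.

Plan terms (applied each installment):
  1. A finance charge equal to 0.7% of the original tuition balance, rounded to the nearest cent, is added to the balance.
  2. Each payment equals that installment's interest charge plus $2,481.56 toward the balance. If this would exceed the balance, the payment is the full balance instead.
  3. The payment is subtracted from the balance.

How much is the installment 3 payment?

$2,550.46

Installment 1: opening $9,843.51; interest $68.90 → $9,912.41; payment $2,550.46; balance $7,361.95
Installment 2: opening $7,361.95; interest $68.90 → $7,430.85; payment $2,550.46; balance $4,880.39
Installment 3: opening $4,880.39; interest $68.90 → $4,949.29; payment $2,550.46; balance $2,398.83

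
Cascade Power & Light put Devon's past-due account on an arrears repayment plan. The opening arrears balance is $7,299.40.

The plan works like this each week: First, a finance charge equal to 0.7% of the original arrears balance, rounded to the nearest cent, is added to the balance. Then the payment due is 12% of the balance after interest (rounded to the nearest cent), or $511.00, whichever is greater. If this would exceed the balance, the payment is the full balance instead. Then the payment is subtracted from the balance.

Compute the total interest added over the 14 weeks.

$715.40

Week 1: $7,299.40 +$51.10 interest = $7,350.50; pay $882.06 → $6,468.44
Week 2: $6,468.44 +$51.10 interest = $6,519.54; pay $782.34 → $5,737.20
Week 3: $5,737.20 +$51.10 interest = $5,788.30; pay $694.60 → $5,093.70
Week 4: $5,093.70 +$51.10 interest = $5,144.80; pay $617.38 → $4,527.42
Week 5: $4,527.42 +$51.10 interest = $4,578.52; pay $549.42 → $4,029.10
Week 6: $4,029.10 +$51.10 interest = $4,080.20; pay $511.00 → $3,569.20
Week 7: $3,569.20 +$51.10 interest = $3,620.30; pay $511.00 → $3,109.30
Week 8: $3,109.30 +$51.10 interest = $3,160.40; pay $511.00 → $2,649.40
Week 9: $2,649.40 +$51.10 interest = $2,700.50; pay $511.00 → $2,189.50
Week 10: $2,189.50 +$51.10 interest = $2,240.60; pay $511.00 → $1,729.60
Week 11: $1,729.60 +$51.10 interest = $1,780.70; pay $511.00 → $1,269.70
Week 12: $1,269.70 +$51.10 interest = $1,320.80; pay $511.00 → $809.80
Week 13: $809.80 +$51.10 interest = $860.90; pay $511.00 → $349.90
Week 14: $349.90 +$51.10 interest = $401.00; pay $401.00 → $0.00
Total interest: $51.10 + $51.10 + $51.10 + $51.10 + $51.10 + $51.10 + $51.10 + $51.10 + $51.10 + $51.10 + $51.10 + $51.10 + $51.10 + $51.10 = $715.40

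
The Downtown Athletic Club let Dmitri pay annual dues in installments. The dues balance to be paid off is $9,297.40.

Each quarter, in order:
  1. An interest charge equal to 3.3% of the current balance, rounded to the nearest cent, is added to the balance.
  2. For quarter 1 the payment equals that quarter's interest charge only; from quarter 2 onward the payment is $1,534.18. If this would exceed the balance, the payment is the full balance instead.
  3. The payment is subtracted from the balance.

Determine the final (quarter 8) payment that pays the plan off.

$1,341.08

# | Opening | Interest | Payment | End bal
1 | $9,297.40 | $306.81 | $306.81 | $9,297.40
2 | $9,297.40 | $306.81 | $1,534.18 | $8,070.03
3 | $8,070.03 | $266.31 | $1,534.18 | $6,802.16
4 | $6,802.16 | $224.47 | $1,534.18 | $5,492.45
5 | $5,492.45 | $181.25 | $1,534.18 | $4,139.52
6 | $4,139.52 | $136.60 | $1,534.18 | $2,741.94
7 | $2,741.94 | $90.48 | $1,534.18 | $1,298.24
8 | $1,298.24 | $42.84 | $1,341.08 | $0.00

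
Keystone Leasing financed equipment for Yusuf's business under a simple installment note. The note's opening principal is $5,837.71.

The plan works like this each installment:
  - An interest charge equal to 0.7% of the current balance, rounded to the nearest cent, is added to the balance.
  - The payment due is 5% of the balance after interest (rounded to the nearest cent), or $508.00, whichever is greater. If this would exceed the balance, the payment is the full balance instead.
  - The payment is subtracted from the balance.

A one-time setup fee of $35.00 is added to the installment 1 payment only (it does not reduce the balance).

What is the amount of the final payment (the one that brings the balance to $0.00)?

# | Opening | Interest | Payment | Fee | End bal
1 | $5,837.71 | $40.86 | $508.00 | $35.00 | $5,370.57
2 | $5,370.57 | $37.59 | $508.00 | — | $4,900.16
3 | $4,900.16 | $34.30 | $508.00 | — | $4,426.46
4 | $4,426.46 | $30.99 | $508.00 | — | $3,949.45
5 | $3,949.45 | $27.65 | $508.00 | — | $3,469.10
6 | $3,469.10 | $24.28 | $508.00 | — | $2,985.38
7 | $2,985.38 | $20.90 | $508.00 | — | $2,498.28
8 | $2,498.28 | $17.49 | $508.00 | — | $2,007.77
9 | $2,007.77 | $14.05 | $508.00 | — | $1,513.82
10 | $1,513.82 | $10.60 | $508.00 | — | $1,016.42
11 | $1,016.42 | $7.11 | $508.00 | — | $515.53
12 | $515.53 | $3.61 | $508.00 | — | $11.14
13 | $11.14 | $0.08 | $11.22 | — | $0.00

$11.22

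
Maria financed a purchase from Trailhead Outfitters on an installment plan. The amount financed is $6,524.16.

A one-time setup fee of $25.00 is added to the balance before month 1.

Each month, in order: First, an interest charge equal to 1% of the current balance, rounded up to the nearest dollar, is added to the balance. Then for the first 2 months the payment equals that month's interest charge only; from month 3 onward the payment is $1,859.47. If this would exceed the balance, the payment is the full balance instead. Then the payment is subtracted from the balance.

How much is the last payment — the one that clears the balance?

Month 1: $6,549.16 +$66.00 interest = $6,615.16; pay $66.00 → $6,549.16
Month 2: $6,549.16 +$66.00 interest = $6,615.16; pay $66.00 → $6,549.16
Month 3: $6,549.16 +$66.00 interest = $6,615.16; pay $1,859.47 → $4,755.69
Month 4: $4,755.69 +$48.00 interest = $4,803.69; pay $1,859.47 → $2,944.22
Month 5: $2,944.22 +$30.00 interest = $2,974.22; pay $1,859.47 → $1,114.75
Month 6: $1,114.75 +$12.00 interest = $1,126.75; pay $1,126.75 → $0.00

$1,126.75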